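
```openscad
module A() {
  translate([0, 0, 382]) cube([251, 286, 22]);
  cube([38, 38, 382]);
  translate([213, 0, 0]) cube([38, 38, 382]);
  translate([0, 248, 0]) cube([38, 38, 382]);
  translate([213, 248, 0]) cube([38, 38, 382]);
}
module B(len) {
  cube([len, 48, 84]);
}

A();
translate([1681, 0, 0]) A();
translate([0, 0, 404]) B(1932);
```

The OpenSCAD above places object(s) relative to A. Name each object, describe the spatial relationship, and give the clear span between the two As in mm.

Second stool starts at x = 1681; first ends at x = 251; clear span = 1681 − 251 = 1430 mm.

A is a stool. B is a beam. A beam spans the tops of two stools. The clear span between the two stools is 1430 mm.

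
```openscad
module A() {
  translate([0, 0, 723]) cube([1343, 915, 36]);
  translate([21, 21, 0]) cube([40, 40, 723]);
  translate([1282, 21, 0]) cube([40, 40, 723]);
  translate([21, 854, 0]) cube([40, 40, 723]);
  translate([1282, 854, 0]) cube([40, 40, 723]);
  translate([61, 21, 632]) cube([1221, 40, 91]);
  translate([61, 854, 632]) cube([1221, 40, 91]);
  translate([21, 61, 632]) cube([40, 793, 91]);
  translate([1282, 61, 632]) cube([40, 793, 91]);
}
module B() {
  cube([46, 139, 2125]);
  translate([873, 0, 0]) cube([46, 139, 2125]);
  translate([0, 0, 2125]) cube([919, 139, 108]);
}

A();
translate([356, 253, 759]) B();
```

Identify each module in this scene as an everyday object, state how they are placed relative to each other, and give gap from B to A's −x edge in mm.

A is a table. B is a door frame. The door frame is on top of the table. The gap from the door frame to the table's −x edge is 356 mm.

The door frame's min-x is at 356; the table's min-x is 0; gap = 356 mm.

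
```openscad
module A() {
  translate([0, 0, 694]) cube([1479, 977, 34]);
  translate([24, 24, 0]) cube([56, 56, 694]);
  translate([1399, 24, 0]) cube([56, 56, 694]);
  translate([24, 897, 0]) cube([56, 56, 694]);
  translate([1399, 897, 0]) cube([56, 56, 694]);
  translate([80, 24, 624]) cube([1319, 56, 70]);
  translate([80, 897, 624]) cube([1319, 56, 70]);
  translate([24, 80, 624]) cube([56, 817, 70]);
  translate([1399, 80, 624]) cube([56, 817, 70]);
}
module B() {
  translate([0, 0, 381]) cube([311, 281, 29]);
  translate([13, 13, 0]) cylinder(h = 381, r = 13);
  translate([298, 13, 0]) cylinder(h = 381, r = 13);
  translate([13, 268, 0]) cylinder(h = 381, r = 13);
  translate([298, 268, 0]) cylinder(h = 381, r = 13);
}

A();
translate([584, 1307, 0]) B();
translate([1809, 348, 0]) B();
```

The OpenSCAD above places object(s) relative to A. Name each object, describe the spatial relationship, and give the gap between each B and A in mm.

A is a table. B is a stool. Two stools sit around the table at the +y, +x sides. The gap between each stool and the table is 330 mm.

Each stool's nearest face is 330 mm from the table's bounding box.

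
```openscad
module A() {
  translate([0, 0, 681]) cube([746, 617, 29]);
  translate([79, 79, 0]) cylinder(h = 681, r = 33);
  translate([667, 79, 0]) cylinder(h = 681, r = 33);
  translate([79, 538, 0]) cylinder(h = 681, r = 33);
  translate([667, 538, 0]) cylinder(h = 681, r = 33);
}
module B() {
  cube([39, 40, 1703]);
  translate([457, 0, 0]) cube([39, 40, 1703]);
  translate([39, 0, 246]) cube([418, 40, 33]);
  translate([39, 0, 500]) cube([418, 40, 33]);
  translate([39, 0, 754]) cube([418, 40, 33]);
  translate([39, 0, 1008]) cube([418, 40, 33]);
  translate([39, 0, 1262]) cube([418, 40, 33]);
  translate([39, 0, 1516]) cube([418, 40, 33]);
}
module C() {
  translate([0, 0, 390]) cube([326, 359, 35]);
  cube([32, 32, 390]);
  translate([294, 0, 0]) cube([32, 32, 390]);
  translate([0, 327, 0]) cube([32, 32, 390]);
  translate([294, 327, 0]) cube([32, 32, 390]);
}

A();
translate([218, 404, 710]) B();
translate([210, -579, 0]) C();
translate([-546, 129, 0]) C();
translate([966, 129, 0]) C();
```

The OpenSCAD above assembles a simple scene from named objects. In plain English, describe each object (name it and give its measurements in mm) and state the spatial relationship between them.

A is a rectangular dining table. The top is 746×617×29 mm with its upper surface at z = 710 mm. It stands on four round legs of 66 mm diameter, each leg's bounding box inset 46 mm from the nearest pair of top edges, running from the floor to the underside of the top.

B is a straight ladder. Two 39×40 mm vertical rails, 1703 mm tall, stand 496 mm apart (outside-to-outside) with their front faces coplanar on the −y side. 6 rungs, each 40 mm deep and 33 mm tall, span between the inner faces of the rails, front faces flush with the rails. The lowest rung's underside is at z = 246 mm and rungs are spaced 254 mm apart (underside to underside).

C is a four-legged stool. The seat is a 326×359×35 mm slab whose top surface is at z = 425 mm; four square legs, each 32×32 mm in cross-section, run from the floor (z = 0) to the underside of the seat, each flush with a corner of the seat.

The ladder is on top of the table. Three stools sit around the table at the −y, −x, +x sides.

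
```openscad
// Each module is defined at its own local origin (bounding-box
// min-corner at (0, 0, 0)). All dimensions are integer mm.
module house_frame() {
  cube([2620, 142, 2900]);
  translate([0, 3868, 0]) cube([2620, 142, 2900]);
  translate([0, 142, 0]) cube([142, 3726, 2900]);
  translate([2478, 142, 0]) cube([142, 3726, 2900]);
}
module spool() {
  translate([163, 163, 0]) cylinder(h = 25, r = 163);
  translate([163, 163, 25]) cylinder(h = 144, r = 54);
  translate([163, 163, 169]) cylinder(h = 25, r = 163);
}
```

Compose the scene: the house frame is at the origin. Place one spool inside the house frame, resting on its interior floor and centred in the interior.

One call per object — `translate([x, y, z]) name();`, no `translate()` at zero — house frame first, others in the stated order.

house_frame();
translate([1147, 1842, 0]) spool();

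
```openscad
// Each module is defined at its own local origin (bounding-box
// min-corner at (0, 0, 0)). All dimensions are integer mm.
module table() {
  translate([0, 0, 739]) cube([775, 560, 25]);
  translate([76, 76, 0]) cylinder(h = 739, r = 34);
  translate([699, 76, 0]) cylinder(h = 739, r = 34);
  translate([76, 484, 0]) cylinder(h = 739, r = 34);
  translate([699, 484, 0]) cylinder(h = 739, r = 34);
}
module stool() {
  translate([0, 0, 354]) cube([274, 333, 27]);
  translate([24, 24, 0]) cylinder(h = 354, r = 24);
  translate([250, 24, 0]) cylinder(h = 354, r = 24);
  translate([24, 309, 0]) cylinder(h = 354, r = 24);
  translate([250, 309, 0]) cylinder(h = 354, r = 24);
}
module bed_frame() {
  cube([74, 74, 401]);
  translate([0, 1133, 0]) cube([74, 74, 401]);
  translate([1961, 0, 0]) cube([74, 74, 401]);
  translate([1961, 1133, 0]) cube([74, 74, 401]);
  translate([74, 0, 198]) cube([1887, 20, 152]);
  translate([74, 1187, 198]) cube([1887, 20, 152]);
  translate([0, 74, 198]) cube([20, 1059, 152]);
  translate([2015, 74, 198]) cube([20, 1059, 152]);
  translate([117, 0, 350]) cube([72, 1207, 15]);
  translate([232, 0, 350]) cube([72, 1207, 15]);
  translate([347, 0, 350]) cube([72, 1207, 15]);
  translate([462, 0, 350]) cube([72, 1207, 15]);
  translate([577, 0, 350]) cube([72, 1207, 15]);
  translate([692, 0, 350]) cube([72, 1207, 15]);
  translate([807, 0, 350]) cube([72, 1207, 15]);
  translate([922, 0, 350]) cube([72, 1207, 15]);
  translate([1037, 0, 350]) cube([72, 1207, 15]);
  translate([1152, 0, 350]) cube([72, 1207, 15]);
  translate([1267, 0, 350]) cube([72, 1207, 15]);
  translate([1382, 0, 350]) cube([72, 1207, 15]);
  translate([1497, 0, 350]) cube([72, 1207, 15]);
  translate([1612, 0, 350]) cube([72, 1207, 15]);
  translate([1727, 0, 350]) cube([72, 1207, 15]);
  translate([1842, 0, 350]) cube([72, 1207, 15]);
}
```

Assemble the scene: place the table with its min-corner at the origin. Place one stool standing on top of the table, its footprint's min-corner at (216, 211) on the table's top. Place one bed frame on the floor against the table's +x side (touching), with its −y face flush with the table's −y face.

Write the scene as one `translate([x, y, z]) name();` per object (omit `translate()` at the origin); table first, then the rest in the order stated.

table();
translate([216, 211, 764]) stool();
translate([775, 0, 0]) bed_frame();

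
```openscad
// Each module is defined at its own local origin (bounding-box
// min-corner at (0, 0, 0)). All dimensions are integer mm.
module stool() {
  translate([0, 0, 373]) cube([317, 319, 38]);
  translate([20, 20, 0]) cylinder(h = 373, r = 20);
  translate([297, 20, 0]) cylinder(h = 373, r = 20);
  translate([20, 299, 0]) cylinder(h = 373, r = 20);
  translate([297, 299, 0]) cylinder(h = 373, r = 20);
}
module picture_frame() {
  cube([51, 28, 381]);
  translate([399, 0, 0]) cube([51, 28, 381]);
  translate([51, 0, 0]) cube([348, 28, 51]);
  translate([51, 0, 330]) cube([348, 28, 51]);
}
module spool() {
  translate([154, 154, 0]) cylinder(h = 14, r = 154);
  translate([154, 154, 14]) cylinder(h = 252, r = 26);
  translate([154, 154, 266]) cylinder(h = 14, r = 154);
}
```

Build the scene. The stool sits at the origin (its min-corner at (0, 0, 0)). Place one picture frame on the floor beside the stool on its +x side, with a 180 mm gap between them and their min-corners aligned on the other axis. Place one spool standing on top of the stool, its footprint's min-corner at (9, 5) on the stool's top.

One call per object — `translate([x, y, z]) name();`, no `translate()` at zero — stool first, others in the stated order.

stool();
translate([497, 0, 0]) picture_frame();
translate([9, 5, 411]) spool();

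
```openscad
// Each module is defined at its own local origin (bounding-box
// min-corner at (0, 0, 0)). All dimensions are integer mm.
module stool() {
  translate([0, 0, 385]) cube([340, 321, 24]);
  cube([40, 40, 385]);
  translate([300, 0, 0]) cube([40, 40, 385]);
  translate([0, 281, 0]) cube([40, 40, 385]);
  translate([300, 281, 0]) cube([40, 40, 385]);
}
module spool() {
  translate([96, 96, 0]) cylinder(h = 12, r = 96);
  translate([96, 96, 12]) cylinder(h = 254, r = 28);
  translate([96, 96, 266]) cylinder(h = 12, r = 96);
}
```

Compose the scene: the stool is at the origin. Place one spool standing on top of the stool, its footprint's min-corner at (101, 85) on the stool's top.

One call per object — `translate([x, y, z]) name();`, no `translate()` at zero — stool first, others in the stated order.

stool();
translate([101, 85, 409]) spool();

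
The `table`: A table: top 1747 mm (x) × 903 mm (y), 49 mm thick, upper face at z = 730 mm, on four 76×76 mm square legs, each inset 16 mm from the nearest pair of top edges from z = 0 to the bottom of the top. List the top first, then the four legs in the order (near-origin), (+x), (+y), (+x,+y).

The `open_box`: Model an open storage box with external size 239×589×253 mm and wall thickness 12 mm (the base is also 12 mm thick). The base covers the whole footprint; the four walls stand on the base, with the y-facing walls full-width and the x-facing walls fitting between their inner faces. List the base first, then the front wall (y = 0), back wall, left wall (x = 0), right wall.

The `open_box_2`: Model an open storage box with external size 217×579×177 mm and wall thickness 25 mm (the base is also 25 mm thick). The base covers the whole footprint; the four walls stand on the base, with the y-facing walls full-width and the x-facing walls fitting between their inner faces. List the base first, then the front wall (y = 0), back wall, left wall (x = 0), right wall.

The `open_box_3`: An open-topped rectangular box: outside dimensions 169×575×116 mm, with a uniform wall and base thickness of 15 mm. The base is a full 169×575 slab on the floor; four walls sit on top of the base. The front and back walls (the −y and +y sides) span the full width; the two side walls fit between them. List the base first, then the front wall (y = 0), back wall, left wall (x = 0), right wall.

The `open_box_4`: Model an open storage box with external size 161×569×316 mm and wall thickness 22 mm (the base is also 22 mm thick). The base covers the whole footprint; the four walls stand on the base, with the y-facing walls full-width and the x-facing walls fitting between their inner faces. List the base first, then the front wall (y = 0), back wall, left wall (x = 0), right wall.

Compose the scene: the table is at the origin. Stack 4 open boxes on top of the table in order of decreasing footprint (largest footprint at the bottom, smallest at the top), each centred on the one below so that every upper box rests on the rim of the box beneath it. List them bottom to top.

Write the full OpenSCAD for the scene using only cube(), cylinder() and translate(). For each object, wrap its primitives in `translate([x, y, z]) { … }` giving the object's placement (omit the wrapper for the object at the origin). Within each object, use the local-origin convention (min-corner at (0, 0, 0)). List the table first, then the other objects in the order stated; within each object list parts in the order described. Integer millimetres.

translate([0, 0, 681]) cube([1747, 903, 49]);
translate([16, 16, 0]) cube([76, 76, 681]);
translate([1655, 16, 0]) cube([76, 76, 681]);
translate([16, 811, 0]) cube([76, 76, 681]);
translate([1655, 811, 0]) cube([76, 76, 681]);
translate([754, 157, 730]) {
  cube([239, 589, 12]);
  translate([0, 0, 12]) cube([239, 12, 241]);
  translate([0, 577, 12]) cube([239, 12, 241]);
  translate([0, 12, 12]) cube([12, 565, 241]);
  translate([227, 12, 12]) cube([12, 565, 241]);
}
translate([765, 162, 983]) {
  cube([217, 579, 25]);
  translate([0, 0, 25]) cube([217, 25, 152]);
  translate([0, 554, 25]) cube([217, 25, 152]);
  translate([0, 25, 25]) cube([25, 529, 152]);
  translate([192, 25, 25]) cube([25, 529, 152]);
}
translate([789, 164, 1160]) {
  cube([169, 575, 15]);
  translate([0, 0, 15]) cube([169, 15, 101]);
  translate([0, 560, 15]) cube([169, 15, 101]);
  translate([0, 15, 15]) cube([15, 545, 101]);
  translate([154, 15, 15]) cube([15, 545, 101]);
}
translate([793, 167, 1276]) {
  cube([161, 569, 22]);
  translate([0, 0, 22]) cube([161, 22, 294]);
  translate([0, 547, 22]) cube([161, 22, 294]);
  translate([0, 22, 22]) cube([22, 525, 294]);
  translate([139, 22, 22]) cube([22, 525, 294]);
}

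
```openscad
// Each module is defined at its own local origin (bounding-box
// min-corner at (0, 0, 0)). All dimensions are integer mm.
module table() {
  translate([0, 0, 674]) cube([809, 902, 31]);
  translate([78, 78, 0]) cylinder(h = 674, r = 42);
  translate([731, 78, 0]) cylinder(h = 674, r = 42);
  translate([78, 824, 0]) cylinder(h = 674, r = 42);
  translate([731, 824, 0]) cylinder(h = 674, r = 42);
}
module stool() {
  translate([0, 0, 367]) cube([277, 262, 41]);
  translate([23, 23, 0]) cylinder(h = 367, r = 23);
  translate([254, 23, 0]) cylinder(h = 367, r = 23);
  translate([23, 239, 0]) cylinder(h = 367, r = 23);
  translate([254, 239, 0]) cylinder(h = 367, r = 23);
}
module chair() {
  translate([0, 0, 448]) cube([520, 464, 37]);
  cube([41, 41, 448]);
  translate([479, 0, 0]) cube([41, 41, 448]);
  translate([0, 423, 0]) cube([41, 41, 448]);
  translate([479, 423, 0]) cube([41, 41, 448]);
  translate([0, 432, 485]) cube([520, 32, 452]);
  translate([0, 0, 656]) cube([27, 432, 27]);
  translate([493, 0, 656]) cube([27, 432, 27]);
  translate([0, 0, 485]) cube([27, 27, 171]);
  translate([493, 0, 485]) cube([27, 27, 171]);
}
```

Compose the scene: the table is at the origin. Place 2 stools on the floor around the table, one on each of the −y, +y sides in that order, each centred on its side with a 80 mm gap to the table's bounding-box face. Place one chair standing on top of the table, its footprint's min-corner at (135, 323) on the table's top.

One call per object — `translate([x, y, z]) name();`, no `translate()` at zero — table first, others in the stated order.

table();
translate([266, -342, 0]) stool();
translate([266, 982, 0]) stool();
translate([135, 323, 705]) chair();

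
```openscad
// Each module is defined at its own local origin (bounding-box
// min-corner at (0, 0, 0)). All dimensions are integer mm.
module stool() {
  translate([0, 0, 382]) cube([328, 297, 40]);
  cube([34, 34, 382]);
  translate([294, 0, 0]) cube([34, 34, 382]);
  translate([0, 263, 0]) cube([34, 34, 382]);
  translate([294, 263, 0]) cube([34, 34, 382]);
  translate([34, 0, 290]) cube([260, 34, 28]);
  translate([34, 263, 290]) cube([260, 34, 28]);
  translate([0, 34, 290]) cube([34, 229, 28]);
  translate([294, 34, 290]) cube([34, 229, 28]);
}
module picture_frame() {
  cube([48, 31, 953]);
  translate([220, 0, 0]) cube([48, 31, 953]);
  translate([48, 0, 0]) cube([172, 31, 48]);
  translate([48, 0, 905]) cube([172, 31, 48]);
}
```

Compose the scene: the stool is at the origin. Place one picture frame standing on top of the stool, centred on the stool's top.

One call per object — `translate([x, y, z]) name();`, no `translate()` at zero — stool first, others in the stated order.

stool();
translate([30, 133, 422]) picture_frame();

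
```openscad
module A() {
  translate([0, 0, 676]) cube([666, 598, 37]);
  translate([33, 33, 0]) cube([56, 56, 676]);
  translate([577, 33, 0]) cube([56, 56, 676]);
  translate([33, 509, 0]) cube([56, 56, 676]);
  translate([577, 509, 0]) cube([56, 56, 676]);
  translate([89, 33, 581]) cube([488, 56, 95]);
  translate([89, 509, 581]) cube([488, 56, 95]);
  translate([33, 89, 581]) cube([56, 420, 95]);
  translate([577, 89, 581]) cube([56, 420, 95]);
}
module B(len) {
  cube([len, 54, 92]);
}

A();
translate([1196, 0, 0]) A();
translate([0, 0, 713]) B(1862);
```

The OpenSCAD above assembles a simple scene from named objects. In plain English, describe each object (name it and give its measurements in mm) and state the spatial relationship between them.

A is a table: top 666 mm (x) × 598 mm (y), 37 mm thick, upper face at z = 713 mm, on four 56×56 mm square legs, each inset 33 mm from the nearest pair of top edges, running from z = 0 to the bottom of the top. Four apron rails, 56 mm thick and 95 mm tall, run between adjacent legs with their top edges flush with the underside of the top and their outer faces flush with the legs' outer faces.

B is a rectangular beam 1862 mm long (x), 54 mm deep (y), 92 mm thick (z).

The beam spans the tops of two tables placed 530 mm apart, resting at z = 713 mm.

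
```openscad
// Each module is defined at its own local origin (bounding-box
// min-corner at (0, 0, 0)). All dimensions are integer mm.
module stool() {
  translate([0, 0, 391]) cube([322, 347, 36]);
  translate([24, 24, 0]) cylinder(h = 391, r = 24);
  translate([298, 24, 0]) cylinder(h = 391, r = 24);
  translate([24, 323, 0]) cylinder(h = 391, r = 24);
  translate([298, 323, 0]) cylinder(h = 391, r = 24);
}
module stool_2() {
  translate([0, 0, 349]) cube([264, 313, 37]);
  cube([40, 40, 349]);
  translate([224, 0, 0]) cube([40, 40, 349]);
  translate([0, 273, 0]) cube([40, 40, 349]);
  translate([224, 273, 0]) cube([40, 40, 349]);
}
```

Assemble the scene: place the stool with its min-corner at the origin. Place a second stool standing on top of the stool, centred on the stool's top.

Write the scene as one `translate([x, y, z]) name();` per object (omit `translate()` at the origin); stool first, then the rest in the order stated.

stool();
translate([29, 17, 427]) stool_2();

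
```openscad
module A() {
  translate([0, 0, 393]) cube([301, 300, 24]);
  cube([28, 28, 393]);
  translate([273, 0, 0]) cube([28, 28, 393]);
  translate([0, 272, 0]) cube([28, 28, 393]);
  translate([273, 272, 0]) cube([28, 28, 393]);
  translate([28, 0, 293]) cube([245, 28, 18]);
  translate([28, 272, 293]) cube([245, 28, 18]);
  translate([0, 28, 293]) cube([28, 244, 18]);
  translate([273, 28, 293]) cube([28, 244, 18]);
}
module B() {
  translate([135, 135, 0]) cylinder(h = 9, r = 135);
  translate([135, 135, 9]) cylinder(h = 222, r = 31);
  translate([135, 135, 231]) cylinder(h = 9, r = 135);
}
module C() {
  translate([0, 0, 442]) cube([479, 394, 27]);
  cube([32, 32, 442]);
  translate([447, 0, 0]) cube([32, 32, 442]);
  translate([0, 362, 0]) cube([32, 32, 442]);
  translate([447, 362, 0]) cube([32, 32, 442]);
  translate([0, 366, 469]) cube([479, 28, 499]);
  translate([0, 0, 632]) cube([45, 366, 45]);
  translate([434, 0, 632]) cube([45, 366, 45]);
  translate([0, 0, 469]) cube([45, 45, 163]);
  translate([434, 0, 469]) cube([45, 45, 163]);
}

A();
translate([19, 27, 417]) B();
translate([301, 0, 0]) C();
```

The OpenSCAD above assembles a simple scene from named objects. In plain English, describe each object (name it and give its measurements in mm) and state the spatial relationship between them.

A is a four-legged stool. The seat is a 301×300×24 mm slab whose top surface is at z = 417 mm; four square legs, each 28×28 mm in cross-section, run from the floor (z = 0) to the underside of the seat, each flush with a corner of the seat. Four stretchers, 28 mm wide and 18 mm tall, connect adjacent legs with their undersides at z = 293 mm, each running between the inner faces of the legs it joins and aligned with the legs' outer faces on the other axis.

B is a spool: two coaxial disc flanges of radius 135 mm and thickness 9 mm, joined by a core cylinder of radius 31 mm and height 222 mm. The lower flange rests on z = 0 and the three cylinders share a vertical axis.

C is a chair. The seat is a 479×394×27 mm slab with its top at z = 469 mm, on four 32×32 mm corner legs (flush with the seat edges, standing on z = 0). A flat backrest 28 mm thick, 499 mm tall, spans the full seat width and rises from the seat top along its +y edge, rear face flush with the rear of the seat. Two armrests of 45×45 mm section run along each side from the seat's front edge to the front of the backrest, top faces 208 mm above the seat top and outer faces flush with the seat's x-edges; a 45×45 mm post under the front of each armrest stands on the seat at the front corner.

The spool is on top of the stool. The chair is against the stool's +x side, with their −y faces flush.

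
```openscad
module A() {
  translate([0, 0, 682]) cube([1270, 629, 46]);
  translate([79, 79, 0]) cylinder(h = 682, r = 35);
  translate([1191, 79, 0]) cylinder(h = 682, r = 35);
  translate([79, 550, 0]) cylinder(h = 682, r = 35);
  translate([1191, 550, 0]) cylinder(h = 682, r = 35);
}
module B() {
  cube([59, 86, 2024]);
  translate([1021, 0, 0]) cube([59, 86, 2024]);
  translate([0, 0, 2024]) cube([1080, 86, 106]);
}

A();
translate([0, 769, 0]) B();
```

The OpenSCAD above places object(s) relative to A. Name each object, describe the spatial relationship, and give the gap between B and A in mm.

A is a table. B is a door frame. The door frame is on the floor beside the table on its +y side. The gap between the door frame and the table is 140 mm.

The door frame's nearest face is 140 mm from the table's +y face.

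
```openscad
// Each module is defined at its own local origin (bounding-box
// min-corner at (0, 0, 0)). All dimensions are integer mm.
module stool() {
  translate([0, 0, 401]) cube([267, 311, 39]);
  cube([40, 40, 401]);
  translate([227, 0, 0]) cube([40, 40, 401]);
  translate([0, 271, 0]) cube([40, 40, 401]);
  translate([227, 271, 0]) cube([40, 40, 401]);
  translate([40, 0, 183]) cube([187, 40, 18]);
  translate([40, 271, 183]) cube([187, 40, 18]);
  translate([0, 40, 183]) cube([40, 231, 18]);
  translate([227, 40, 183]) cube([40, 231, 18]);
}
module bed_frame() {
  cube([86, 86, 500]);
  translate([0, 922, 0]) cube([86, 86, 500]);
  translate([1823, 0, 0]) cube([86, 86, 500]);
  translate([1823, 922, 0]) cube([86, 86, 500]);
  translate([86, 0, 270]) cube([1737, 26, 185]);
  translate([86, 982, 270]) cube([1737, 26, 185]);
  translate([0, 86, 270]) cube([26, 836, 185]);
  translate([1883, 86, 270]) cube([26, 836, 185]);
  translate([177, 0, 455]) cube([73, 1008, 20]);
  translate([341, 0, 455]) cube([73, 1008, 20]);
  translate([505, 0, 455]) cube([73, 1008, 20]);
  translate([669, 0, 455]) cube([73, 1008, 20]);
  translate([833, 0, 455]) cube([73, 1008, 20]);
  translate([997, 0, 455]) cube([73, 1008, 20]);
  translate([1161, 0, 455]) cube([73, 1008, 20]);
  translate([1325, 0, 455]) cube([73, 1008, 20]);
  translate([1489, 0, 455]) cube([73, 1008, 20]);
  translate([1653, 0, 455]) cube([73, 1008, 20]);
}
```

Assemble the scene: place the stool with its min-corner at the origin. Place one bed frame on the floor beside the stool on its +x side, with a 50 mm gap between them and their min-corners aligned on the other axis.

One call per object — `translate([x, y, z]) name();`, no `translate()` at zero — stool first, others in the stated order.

stool();
translate([317, 0, 0]) bed_frame();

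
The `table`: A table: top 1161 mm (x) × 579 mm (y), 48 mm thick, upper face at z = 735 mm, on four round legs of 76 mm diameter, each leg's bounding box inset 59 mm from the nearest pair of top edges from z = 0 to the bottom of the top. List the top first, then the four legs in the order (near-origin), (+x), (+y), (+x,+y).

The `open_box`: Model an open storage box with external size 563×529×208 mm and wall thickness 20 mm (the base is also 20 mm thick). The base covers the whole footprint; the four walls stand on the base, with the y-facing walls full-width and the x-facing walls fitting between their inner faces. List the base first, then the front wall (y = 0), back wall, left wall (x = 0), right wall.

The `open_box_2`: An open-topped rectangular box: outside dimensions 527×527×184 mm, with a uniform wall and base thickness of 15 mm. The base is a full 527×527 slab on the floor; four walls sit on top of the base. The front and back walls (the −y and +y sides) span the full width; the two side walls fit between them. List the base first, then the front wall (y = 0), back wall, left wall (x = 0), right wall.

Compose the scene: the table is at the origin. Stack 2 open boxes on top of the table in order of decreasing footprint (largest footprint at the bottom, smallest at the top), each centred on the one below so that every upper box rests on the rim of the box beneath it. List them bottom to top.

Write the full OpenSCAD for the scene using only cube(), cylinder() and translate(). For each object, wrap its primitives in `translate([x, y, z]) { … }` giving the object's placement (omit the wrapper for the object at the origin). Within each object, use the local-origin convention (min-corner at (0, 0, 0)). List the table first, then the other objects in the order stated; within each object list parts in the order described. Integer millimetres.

translate([0, 0, 687]) cube([1161, 579, 48]);
translate([97, 97, 0]) cylinder(h = 687, r = 38);
translate([1064, 97, 0]) cylinder(h = 687, r = 38);
translate([97, 482, 0]) cylinder(h = 687, r = 38);
translate([1064, 482, 0]) cylinder(h = 687, r = 38);
translate([299, 25, 735]) {
  cube([563, 529, 20]);
  translate([0, 0, 20]) cube([563, 20, 188]);
  translate([0, 509, 20]) cube([563, 20, 188]);
  translate([0, 20, 20]) cube([20, 489, 188]);
  translate([543, 20, 20]) cube([20, 489, 188]);
}
translate([317, 26, 943]) {
  cube([527, 527, 15]);
  translate([0, 0, 15]) cube([527, 15, 169]);
  translate([0, 512, 15]) cube([527, 15, 169]);
  translate([0, 15, 15]) cube([15, 497, 169]);
  translate([512, 15, 15]) cube([15, 497, 169]);
}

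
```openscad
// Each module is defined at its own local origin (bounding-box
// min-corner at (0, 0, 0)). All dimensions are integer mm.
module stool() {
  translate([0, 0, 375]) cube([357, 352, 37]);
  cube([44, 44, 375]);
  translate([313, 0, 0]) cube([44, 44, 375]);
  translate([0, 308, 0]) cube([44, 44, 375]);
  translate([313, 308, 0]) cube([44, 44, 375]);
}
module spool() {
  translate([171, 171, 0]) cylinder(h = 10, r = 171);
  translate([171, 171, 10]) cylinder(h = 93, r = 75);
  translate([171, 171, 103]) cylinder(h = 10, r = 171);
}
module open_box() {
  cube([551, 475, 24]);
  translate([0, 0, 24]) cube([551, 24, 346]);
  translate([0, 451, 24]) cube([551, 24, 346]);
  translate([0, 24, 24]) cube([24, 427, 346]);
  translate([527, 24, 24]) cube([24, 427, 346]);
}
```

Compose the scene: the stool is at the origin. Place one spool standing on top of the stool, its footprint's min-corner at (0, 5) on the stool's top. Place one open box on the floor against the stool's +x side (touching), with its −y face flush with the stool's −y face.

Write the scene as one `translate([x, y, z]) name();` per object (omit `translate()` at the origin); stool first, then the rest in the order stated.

stool();
translate([0, 5, 412]) spool();
translate([357, 0, 0]) open_box();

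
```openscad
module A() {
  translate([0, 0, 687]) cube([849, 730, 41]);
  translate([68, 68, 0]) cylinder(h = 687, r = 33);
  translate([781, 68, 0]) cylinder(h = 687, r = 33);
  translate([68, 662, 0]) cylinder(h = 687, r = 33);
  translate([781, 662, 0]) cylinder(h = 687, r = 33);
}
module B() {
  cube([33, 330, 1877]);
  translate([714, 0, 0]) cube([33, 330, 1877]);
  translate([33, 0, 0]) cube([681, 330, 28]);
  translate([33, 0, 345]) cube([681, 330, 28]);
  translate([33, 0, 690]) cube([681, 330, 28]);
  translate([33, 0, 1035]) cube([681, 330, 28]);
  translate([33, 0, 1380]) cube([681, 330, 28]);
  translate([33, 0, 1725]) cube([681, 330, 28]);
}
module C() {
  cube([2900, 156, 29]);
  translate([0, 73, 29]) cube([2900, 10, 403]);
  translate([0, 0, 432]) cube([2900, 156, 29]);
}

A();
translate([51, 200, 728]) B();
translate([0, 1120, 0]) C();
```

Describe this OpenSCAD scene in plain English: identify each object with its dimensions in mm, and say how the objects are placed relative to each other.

A is a table with a 849×730 mm rectangular top, 41 mm thick, top surface at z = 728 mm, supported by four round legs of 66 mm diameter, each leg's bounding box inset 35 mm from the nearest pair of top edges, running from the floor.

B is a bookshelf 747 mm wide overall, 330 mm deep and 1877 mm tall. The two sides are 33 mm thick vertical panels. 6 horizontal shelves of 28 mm thickness span between the inner faces of the sides; the lowest shelf sits on the floor and shelves are stacked with a clear vertical gap of 317 mm between each pair.

C is an I-beam lying along x, 2900 mm long. Overall section height 461 mm. Two flanges 156 mm wide (y) and 29 mm thick, one on the floor and one at the top; a web 10 mm thick runs between them, centred on the flange width.

The bookshelf is on top of the table, centred. The I-beam is on the floor beside the table on its +y side.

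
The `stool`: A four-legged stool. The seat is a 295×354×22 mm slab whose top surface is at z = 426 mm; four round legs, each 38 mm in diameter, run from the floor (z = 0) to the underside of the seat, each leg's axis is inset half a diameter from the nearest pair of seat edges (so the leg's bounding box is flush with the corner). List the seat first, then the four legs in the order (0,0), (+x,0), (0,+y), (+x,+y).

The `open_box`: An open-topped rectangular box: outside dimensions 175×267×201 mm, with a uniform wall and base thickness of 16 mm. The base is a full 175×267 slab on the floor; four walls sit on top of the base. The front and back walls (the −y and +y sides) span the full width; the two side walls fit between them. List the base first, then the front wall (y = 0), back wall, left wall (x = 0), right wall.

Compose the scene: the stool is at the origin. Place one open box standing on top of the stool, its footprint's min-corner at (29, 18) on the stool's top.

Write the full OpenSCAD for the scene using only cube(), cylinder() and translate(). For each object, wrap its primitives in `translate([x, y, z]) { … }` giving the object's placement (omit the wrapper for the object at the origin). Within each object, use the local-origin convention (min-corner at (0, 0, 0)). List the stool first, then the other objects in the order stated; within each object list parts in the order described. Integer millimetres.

translate([0, 0, 404]) cube([295, 354, 22]);
translate([19, 19, 0]) cylinder(h = 404, r = 19);
translate([276, 19, 0]) cylinder(h = 404, r = 19);
translate([19, 335, 0]) cylinder(h = 404, r = 19);
translate([276, 335, 0]) cylinder(h = 404, r = 19);
translate([29, 18, 426]) {
  cube([175, 267, 16]);
  translate([0, 0, 16]) cube([175, 16, 185]);
  translate([0, 251, 16]) cube([175, 16, 185]);
  translate([0, 16, 16]) cube([16, 235, 185]);
  translate([159, 16, 16]) cube([16, 235, 185]);
}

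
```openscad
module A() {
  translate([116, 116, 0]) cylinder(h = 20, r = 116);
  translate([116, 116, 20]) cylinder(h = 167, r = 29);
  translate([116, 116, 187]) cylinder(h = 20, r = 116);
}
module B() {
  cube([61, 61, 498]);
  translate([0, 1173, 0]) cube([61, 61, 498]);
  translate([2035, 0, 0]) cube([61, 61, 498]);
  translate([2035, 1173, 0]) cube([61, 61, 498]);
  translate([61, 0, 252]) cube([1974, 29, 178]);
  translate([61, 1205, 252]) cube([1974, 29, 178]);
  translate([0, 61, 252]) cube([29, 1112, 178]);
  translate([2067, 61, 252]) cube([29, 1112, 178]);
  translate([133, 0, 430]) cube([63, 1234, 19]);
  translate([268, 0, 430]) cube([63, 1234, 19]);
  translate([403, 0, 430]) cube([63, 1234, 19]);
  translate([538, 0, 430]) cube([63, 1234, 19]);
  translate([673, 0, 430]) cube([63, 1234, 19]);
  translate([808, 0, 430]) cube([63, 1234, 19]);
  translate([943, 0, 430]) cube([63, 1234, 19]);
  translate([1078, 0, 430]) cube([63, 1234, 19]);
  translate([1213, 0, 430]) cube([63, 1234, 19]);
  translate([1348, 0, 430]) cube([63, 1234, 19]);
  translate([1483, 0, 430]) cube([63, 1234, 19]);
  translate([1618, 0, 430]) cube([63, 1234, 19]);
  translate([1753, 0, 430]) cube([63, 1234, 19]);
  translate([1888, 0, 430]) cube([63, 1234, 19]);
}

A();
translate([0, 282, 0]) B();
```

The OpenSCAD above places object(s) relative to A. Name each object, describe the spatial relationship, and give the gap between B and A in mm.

The bed frame's nearest face is 50 mm from the spool's +y face.

A is a spool. B is a bed frame. The bed frame is on the floor beside the spool on its +y side. The gap between the bed frame and the spool is 50 mm.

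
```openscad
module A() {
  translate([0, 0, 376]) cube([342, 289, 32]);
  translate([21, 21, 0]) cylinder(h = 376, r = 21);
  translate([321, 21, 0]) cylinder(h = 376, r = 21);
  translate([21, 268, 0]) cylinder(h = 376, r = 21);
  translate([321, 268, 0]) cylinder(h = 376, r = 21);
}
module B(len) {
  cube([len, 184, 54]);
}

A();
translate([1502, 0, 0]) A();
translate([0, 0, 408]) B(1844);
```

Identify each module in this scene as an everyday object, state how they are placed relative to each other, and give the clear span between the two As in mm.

A is a stool. B is a beam. A beam spans the tops of two stools. The clear span between the two stools is 1160 mm.

Second stool starts at x = 1502; first ends at x = 342; clear span = 1502 − 342 = 1160 mm.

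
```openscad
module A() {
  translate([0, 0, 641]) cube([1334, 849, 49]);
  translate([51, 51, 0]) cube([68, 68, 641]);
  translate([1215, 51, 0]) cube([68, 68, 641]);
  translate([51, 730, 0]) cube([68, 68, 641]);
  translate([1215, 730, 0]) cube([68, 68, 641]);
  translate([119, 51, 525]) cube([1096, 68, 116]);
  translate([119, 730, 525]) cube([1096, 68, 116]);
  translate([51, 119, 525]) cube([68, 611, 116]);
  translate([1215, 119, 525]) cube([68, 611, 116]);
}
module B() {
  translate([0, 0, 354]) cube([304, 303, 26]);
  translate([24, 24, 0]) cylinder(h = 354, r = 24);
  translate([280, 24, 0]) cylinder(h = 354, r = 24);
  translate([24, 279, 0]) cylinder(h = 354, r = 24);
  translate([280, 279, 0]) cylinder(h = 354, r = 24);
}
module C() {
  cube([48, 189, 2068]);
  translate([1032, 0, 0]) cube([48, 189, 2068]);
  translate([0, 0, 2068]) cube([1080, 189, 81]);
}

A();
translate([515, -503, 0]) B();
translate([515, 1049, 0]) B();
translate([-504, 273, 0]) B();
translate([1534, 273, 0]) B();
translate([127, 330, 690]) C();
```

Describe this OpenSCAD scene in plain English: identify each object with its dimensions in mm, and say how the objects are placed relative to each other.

A is a rectangular dining table. The top is 1334×849×49 mm with its upper surface at z = 690 mm. It stands on four 68×68 mm square legs, each inset 51 mm from the nearest pair of top edges, running from the floor to the underside of the top. Four apron rails, 68 mm thick and 116 mm tall, run between adjacent legs with their top edges flush with the underside of the top and their outer faces flush with the legs' outer faces.

B is a simple wooden stool: a rectangular seat 304 mm (x) by 303 mm (y), 26 mm thick, top face at z = 380 mm, on four round legs, each 48 mm in diameter. The legs rest on z = 0, each leg's axis is inset half a diameter from the nearest pair of seat edges (so the leg's bounding box is flush with the corner).

C is a door frame. The clear opening is 984 mm wide and 2068 mm high. Two 48 mm wide jambs, 189 mm deep, stand either side of the opening from the floor to the top of the opening. A 81 mm thick head sits across the top of both jambs, spanning the full outside width of the frame.

Four stools sit around the table at the −y, +y, −x, +x sides. The door frame is on top of the table, centred.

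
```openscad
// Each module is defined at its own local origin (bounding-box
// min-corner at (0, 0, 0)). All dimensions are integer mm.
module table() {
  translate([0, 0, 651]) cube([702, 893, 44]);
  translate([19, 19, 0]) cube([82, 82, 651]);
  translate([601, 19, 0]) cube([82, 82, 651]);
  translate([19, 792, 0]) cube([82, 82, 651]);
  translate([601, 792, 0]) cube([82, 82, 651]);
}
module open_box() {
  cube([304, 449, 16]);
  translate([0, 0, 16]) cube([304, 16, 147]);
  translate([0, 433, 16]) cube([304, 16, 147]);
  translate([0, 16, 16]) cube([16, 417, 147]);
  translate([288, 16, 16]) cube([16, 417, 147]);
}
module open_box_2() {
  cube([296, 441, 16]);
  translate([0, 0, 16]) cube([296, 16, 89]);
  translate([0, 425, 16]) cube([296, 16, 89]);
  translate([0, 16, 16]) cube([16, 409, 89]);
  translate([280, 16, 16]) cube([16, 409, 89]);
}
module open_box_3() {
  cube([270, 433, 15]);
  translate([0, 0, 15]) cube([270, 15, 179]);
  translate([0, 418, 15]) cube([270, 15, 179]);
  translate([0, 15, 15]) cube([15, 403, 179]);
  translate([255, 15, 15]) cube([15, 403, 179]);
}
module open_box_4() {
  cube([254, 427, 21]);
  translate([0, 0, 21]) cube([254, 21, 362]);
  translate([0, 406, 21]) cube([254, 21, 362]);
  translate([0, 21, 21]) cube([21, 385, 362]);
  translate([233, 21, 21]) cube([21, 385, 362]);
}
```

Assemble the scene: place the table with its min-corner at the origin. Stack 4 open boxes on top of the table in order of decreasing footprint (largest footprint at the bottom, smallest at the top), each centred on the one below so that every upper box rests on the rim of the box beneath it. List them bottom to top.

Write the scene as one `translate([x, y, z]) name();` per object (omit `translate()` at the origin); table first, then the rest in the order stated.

table();
translate([199, 222, 695]) open_box();
translate([203, 226, 858]) open_box_2();
translate([216, 230, 963]) open_box_3();
translate([224, 233, 1157]) open_box_4();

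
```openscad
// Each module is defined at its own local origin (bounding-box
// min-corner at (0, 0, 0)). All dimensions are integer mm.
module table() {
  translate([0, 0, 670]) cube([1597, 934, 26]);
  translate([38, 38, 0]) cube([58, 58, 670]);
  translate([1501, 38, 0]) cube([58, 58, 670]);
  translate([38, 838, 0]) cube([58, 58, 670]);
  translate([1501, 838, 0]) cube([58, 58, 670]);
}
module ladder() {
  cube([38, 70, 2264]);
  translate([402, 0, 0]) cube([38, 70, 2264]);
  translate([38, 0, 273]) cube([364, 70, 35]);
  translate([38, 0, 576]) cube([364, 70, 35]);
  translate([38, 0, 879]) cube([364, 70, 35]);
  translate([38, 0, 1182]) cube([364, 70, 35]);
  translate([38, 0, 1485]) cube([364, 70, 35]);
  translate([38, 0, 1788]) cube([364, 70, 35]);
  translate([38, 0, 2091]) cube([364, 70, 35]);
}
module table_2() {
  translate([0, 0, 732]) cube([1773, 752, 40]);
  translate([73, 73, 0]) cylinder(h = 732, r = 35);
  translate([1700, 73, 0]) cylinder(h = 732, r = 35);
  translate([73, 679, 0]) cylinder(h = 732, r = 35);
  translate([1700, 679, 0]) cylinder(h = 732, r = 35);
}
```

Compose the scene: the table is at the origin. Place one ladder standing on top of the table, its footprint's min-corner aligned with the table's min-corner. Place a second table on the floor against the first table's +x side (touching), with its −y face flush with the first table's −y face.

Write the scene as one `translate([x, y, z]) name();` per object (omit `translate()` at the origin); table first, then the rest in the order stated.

table();
translate([0, 0, 696]) ladder();
translate([1597, 0, 0]) table_2();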